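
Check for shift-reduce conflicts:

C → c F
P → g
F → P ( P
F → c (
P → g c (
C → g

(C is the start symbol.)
A shift-reduce conflict occurs when an LR(0) state has both:
  - a complete (reduce) item [A → α .] (dot at the end), and
  - a shift item [B → β . c γ] (dot before a terminal).

Augment with C' → C and build the canonical LR(0) collection (I0 = CLOSURE({[C' → . C]}), then GOTO on every symbol after a dot until no new states appear). It has 13 states:
  I0: { [C → . c F], [C → . g], [C' → . C] }  — shift
  I1: { [C' → C .] }  — accept
  I2: { [C → c . F], [F → . P ( P], [F → . c (], [P → . g c (], [P → . g] }  — shift
  I3: { [C → g .] }  — reduce
  I4: { [C → c F .] }  — reduce
  I5: { [F → P . ( P] }  — shift
  I6: { [F → c . (] }  — shift
  I7: { [P → g . c (], [P → g .] }  — shift, reduce
  I8: { [P → g c . (] }  — shift
  I9: { [P → g c ( .] }  — reduce
  I10: { [F → c ( .] }  — reduce
  I11: { [F → P ( . P], [P → . g c (], [P → . g] }  — shift
  I12: { [F → P ( P .] }  — reduce

I7 contains reduce item [P → g .] and shift item [P → g . c (] — shift-reduce conflict.

Answer: Yes — I7: [P → g .] vs [P → g . c (]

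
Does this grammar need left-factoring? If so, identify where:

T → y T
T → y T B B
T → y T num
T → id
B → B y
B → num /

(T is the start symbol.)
Left-factoring is needed when two productions for the same non-terminal
share a common prefix on the right-hand side.

Productions for T:
  T → y T
  T → y T B B
  T → y T num
  T → id
Productions for B:
  B → B y
  B → num /

Found common prefix 'y T' in productions for T

Answer: Yes, T has productions with common prefix 'y T'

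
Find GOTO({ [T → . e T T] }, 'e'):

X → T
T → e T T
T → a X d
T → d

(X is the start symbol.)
GOTO(I, 'e') = CLOSURE({ [A → αX.β] : [A → α.Xβ] ∈ I, X = 'e' })

Items with dot before 'e', with the dot advanced:
  [T → . e T T] → [T → e . T T]
Closure of the advanced items:
  [T → e . T T] has the dot before T: add [T → . e T T], [T → . a X d], [T → . d]

GOTO = { [T → . a X d], [T → . d], [T → . e T T], [T → e . T T] }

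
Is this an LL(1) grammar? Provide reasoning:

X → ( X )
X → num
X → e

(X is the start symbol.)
For X:
  PREDICT(X → '(' X ')') = { '(' }
  PREDICT(X → num) = { 'num' }
  PREDICT(X → e) = { 'e' }

All predict sets are disjoint. The grammar IS LL(1).

Answer: Yes, the grammar is LL(1).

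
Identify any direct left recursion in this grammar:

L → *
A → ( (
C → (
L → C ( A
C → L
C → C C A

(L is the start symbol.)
Yes, C is left-recursive

Direct left recursion occurs when N → N α for some non-terminal N (the right-hand side begins with the left-hand side itself).

L → *: starts with '*'
A → ( (: starts with '('
C → (: starts with '('
L → C ( A: starts with C
C → L: starts with L
C → C C A: LEFT RECURSIVE (starts with C)

The grammar has direct left recursion on: C.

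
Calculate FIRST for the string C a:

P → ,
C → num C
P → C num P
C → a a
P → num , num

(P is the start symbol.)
{ 'a', 'num' }

FIRST sets of the non-terminals involved (from the grammar, by fixed-point iteration):
  FIRST(C) = { 'a', 'num' }

To compute FIRST(C a), process the symbols left to right:
Symbol C is a non-terminal. Add FIRST(C) \ {ε} = { 'a', 'num' }
C is not nullable (ε ∉ FIRST(C)), so stop here.
FIRST(C a) = { 'a', 'num' }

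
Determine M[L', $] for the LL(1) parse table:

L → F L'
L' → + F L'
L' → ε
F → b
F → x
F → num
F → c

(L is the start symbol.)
L' → ε

To find M[L', $], we find productions for L' where $ is in the predict set (PREDICT(N → α) = (FIRST(α) \ {ε}) ∪ (FOLLOW(N) if α ⇒* ε)).

Relevant sets:
  FOLLOW(L') = { $ }

L' → + F L': PREDICT = { '+' }
L' → ε: PREDICT = { $ }
  $ is in predict set, so this production goes in M[L', $]

M[L', $] = L' → ε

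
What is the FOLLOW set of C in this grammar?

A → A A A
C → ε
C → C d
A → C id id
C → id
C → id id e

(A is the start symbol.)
To compute FOLLOW(C), find every occurrence of C on a right-hand side N → α C β: add FIRST(β) \ {ε}, and if β is empty or nullable also add FOLLOW(N). Iterate to a fixed point.

In C → C d: C is followed by d, add FIRST(d) \ {ε} = { 'd' }
In A → C id id: C is followed by id id, add FIRST(id id) \ {ε} = { 'id' }

Taking the union: FOLLOW(C) = { 'd', 'id' }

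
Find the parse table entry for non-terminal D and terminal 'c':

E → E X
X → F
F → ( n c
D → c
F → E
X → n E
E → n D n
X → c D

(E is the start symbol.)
To find M[D, 'c'], we find productions for D where 'c' is in the predict set (PREDICT(N → α) = (FIRST(α) \ {ε}) ∪ (FOLLOW(N) if α ⇒* ε)).

D → c: PREDICT = { 'c' }
  'c' is in predict set, so this production goes in M[D, 'c']

M[D, 'c'] = D → c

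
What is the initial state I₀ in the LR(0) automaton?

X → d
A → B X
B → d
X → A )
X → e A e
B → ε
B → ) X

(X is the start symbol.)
First, augment the grammar with X' → X
I₀ = CLOSURE({ [X' → . X] }):
  [X' → . X] has the dot before X: add [X → . d], [X → . A )], [X → . e A e]
  [X → . A )] has the dot before A: add [A → . B X]
  [A → . B X] has the dot before B: add [B → . d], [B → .], [B → . ) X]
No further items can be added.

I₀ = { [A → . B X], [B → . ) X], [B → . d], [B → .], [X → . A )], [X → . d], [X → . e A e], [X' → . X] }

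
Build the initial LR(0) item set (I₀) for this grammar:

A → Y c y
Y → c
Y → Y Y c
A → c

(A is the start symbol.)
{ [A → . Y c y], [A → . c], [A' → . A], [Y → . Y Y c], [Y → . c] }

First, augment the grammar with A' → A
I₀ = CLOSURE({ [A' → . A] }):
  [A' → . A] has the dot before A: add [A → . Y c y], [A → . c]
  [A → . Y c y] has the dot before Y: add [Y → . c], [Y → . Y Y c]
No further items can be added.

I₀ = { [A → . Y c y], [A → . c], [A' → . A], [Y → . Y Y c], [Y → . c] }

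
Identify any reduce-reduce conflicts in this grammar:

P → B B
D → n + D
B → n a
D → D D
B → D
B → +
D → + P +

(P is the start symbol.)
No reduce-reduce conflicts

Augment with P' → P and build the canonical LR(0) collection (I0 = CLOSURE({[P' → . P]}), then GOTO on every symbol after a dot until no new states appear). It has 15 states:
  I0: { [B → . +], [B → . D], [B → . n a], [D → . + P +], [D → . D D], [D → . n + D], [P → . B B], [P' → . P] }  — shift
  I1: { [B → + .], [B → . +], [B → . D], [B → . n a], [D → + . P +], [D → . + P +], [D → . D D], [D → . n + D], [P → . B B] }  — shift, reduce
  I2: { [B → . +], [B → . D], [B → . n a], [D → . + P +], [D → . D D], [D → . n + D], [P → B . B] }  — shift
  I3: { [B → D .], [D → . + P +], [D → . D D], [D → . n + D], [D → D . D] }  — shift, reduce
  I4: { [P' → P .] }  — accept
  I5: { [B → n . a], [D → n . + D] }  — shift
  I6: { [D → . + P +], [D → . D D], [D → . n + D], [D → n + . D] }  — shift
  I7: { [B → n a .] }  — reduce
  I8: { [B → . +], [B → . D], [B → . n a], [D → + . P +], [D → . + P +], [D → . D D], [D → . n + D], [P → . B B] }  — shift
  I9: { [D → . + P +], [D → . D D], [D → . n + D], [D → D . D], [D → n + D .] }  — shift, reduce
  I10: { [D → n . + D] }  — shift
  I11: { [D → . + P +], [D → . D D], [D → . n + D], [D → D . D], [D → D D .] }  — shift, reduce
  I12: { [D → + P . +] }  — shift
  I13: { [D → + P + .] }  — reduce
  I14: { [P → B B .] }  — reduce

No state contains more than one complete item.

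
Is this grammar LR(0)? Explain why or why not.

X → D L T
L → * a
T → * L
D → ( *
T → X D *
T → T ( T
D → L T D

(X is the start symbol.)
A grammar is LR(0) if no state in the canonical LR(0) collection has:
  - both a shift item (dot before a terminal) and a complete item (shift-reduce conflict), or
  - two or more complete items (reduce-reduce conflict; the accept item [X' → X .] counts as a complete item here).

Augment with X' → X and build the canonical LR(0) collection (I0 = CLOSURE({[X' → . X]}), then GOTO on every symbol after a dot until no new states appear). It has 21 states:
  I0: { [D → . ( *], [D → . L T D], [L → . * a], [X → . D L T], [X' → . X] }  — shift
  I1: { [D → ( . *] }  — shift
  I2: { [L → * . a] }  — shift
  I3: { [L → . * a], [X → D . L T] }  — shift
  I4: { [D → . ( *], [D → . L T D], [D → L . T D], [L → . * a], [T → . * L], [T → . T ( T], [T → . X D *], [X → . D L T] }  — shift
  I5: { [X' → X .] }  — accept
  I6: { [L → * . a], [L → . * a], [T → * . L] }  — shift
  I7: { [D → . ( *], [D → . L T D], [D → L T . D], [L → . * a], [T → T . ( T] }  — shift
  I8: { [D → . ( *], [D → . L T D], [L → . * a], [T → X . D *] }  — shift
  I9: { [T → X D . *] }  — shift
  I10: { [T → X D * .] }  — reduce
  I11: { [D → ( . *], [D → . ( *], [D → . L T D], [L → . * a], [T → . * L], [T → . T ( T], [T → . X D *], [T → T ( . T], [X → . D L T] }  — shift
  I12: { [D → L T D .] }  — reduce
  I13: { [D → ( * .], [L → * . a], [L → . * a], [T → * . L] }  — shift, reduce
  I14: { [T → T ( T .], [T → T . ( T] }  — shift, reduce
  I15: { [D → . ( *], [D → . L T D], [L → . * a], [T → . * L], [T → . T ( T], [T → . X D *], [T → T ( . T], [X → . D L T] }  — shift
  I16: { [T → * L .] }  — reduce
  I17: { [L → * a .] }  — reduce
  I18: { [D → . ( *], [D → . L T D], [L → . * a], [T → . * L], [T → . T ( T], [T → . X D *], [X → . D L T], [X → D L . T] }  — shift
  I19: { [T → T . ( T], [X → D L T .] }  — shift, reduce
  I20: { [D → ( * .] }  — reduce

Conflict in state I13:
  Shift-reduce conflict between [D → ( * .] and [L → . * a]
So the grammar is NOT LR(0).

Answer: No. Shift-reduce conflict between [D → ( * .] and [L → . * a]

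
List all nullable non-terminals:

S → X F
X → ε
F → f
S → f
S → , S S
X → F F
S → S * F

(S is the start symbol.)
{ 'X' }

ε-productions: X → ε
So X is immediately nullable.
No further non-terminal can be added: every production for the remaining non-terminals contains a terminal or a non-nullable non-terminal.
Nullable = { 'X' }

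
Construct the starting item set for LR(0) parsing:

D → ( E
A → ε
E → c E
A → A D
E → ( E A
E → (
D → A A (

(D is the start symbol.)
First, augment the grammar with D' → D
I₀ = CLOSURE({ [D' → . D] }):
  [D' → . D] has the dot before D: add [D → . ( E], [D → . A A (]
  [D → . A A (] has the dot before A: add [A → .], [A → . A D]
No further items can be added.

I₀ = { [A → . A D], [A → .], [D → . ( E], [D → . A A (], [D' → . D] }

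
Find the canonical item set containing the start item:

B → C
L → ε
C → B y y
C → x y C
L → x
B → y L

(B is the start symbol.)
{ [B → . C], [B → . y L], [B' → . B], [C → . B y y], [C → . x y C] }

First, augment the grammar with B' → B
I₀ = CLOSURE({ [B' → . B] }):
  [B' → . B] has the dot before B: add [B → . C], [B → . y L]
  [B → . C] has the dot before C: add [C → . B y y], [C → . x y C]
No further items can be added.

I₀ = { [B → . C], [B → . y L], [B' → . B], [C → . B y y], [C → . x y C] }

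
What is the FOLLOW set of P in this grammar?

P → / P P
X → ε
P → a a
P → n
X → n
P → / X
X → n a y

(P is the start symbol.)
To compute FOLLOW(P), find every occurrence of P on a right-hand side N → α P β: add FIRST(β) \ {ε}, and if β is empty or nullable also add FOLLOW(N). Iterate to a fixed point.

P is the start symbol, so $ ∈ FOLLOW(P).
In P → / P P: P is followed by P, add FIRST(P) \ {ε} = { '/', 'a', 'n' }
In P → / P P: P is at the end; this adds FOLLOW(P) to itself — nothing new

Taking the union: FOLLOW(P) = { $, '/', 'a', 'n' }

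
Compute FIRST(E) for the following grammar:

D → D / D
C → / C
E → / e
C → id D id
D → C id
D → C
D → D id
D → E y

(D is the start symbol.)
{ '/' }

To compute FIRST(E), examine every production with E on the left-hand side, reading each right-hand side left to right until a non-nullable symbol is reached.

From E → / e:
  - '/' is a terminal: add '/' and stop

Collecting: FIRST(E) = { '/' }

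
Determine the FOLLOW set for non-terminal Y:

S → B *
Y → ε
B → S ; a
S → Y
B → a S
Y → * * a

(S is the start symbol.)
To compute FOLLOW(Y), find every occurrence of Y on a right-hand side N → α Y β: add FIRST(β) \ {ε}, and if β is empty or nullable also add FOLLOW(N). Iterate to a fixed point.

In S → Y: Y is at the end, add FOLLOW(S)

The FOLLOW sets referred to above (computed the same way, to a fixed point):
  FOLLOW(S) = { $, '*', ';' }

Taking the union: FOLLOW(Y) = { $, '*', ';' }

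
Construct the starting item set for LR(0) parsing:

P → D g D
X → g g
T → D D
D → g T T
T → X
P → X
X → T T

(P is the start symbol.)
First, augment the grammar with P' → P
I₀ = CLOSURE({ [P' → . P] }):
  [P' → . P] has the dot before P: add [P → . D g D], [P → . X]
  [P → . D g D] has the dot before D: add [D → . g T T]
  [P → . X] has the dot before X: add [X → . g g], [X → . T T]
  [X → . T T] has the dot before T: add [T → . D D], [T → . X]
No further items can be added.

I₀ = { [D → . g T T], [P → . D g D], [P → . X], [P' → . P], [T → . D D], [T → . X], [X → . T T], [X → . g g] }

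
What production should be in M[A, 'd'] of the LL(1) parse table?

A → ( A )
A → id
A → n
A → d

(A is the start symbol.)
A → d

To find M[A, 'd'], we find productions for A where 'd' is in the predict set (PREDICT(N → α) = (FIRST(α) \ {ε}) ∪ (FOLLOW(N) if α ⇒* ε)).

A → ( A ): PREDICT = { '(' }
A → id: PREDICT = { 'id' }
A → n: PREDICT = { 'n' }
A → d: PREDICT = { 'd' }
  'd' is in predict set, so this production goes in M[A, 'd']

M[A, 'd'] = A → d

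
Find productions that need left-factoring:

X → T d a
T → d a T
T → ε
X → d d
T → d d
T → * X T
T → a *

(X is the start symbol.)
Yes, T has productions with common prefix 'd'

Left-factoring is needed when two productions for the same non-terminal
share a common prefix on the right-hand side.

Productions for X:
  X → T d a
  X → d d
Productions for T:
  T → d a T
  T → ε
  T → d d
  T → * X T
  T → a *

Found common prefix 'd' in productions for T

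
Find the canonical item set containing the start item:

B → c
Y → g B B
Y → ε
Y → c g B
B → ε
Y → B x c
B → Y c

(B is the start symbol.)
First, augment the grammar with B' → B
I₀ = CLOSURE({ [B' → . B] }):
  [B' → . B] has the dot before B: add [B → . c], [B → .], [B → . Y c]
  [B → . Y c] has the dot before Y: add [Y → . g B B], [Y → .], [Y → . c g B], [Y → . B x c]
No further items can be added.

I₀ = { [B → . Y c], [B → . c], [B → .], [B' → . B], [Y → . B x c], [Y → . c g B], [Y → . g B B], [Y → .] }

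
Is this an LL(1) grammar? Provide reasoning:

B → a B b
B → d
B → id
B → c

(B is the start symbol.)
Yes, the grammar is LL(1).

A grammar is LL(1) if for each non-terminal N with multiple productions, the predict sets of those productions are pairwise disjoint, where PREDICT(N → α) = (FIRST(α) \ {ε}) ∪ (FOLLOW(N) if α ⇒* ε).

For B:
  PREDICT(B → a B b) = { 'a' }
  PREDICT(B → d) = { 'd' }
  PREDICT(B → id) = { 'id' }
  PREDICT(B → c) = { 'c' }

All predict sets are disjoint. The grammar IS LL(1).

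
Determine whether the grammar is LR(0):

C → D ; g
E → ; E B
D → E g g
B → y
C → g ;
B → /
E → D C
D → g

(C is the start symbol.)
A grammar is LR(0) if no state in the canonical LR(0) collection has:
  - both a shift item (dot before a terminal) and a complete item (shift-reduce conflict), or
  - two or more complete items (reduce-reduce conflict; the accept item [C' → C .] counts as a complete item here).

Augment with C' → C and build the canonical LR(0) collection (I0 = CLOSURE({[C' → . C]}), then GOTO on every symbol after a dot until no new states appear). It has 18 states:
  I0: { [C → . D ; g], [C → . g ;], [C' → . C], [D → . E g g], [D → . g], [E → . ; E B], [E → . D C] }  — shift
  I1: { [D → . E g g], [D → . g], [E → . ; E B], [E → . D C], [E → ; . E B] }  — shift
  I2: { [C' → C .] }  — accept
  I3: { [C → . D ; g], [C → . g ;], [C → D . ; g], [D → . E g g], [D → . g], [E → . ; E B], [E → . D C], [E → D . C] }  — shift
  I4: { [D → E . g g] }  — shift
  I5: { [C → g . ;], [D → g .] }  — shift, reduce
  I6: { [C → g ; .] }  — reduce
  I7: { [D → E g . g] }  — shift
  I8: { [D → E g g .] }  — reduce
  I9: { [C → D ; . g], [D → . E g g], [D → . g], [E → . ; E B], [E → . D C], [E → ; . E B] }  — shift
  I10: { [E → D C .] }  — reduce
  I11: { [C → . D ; g], [C → . g ;], [D → . E g g], [D → . g], [E → . ; E B], [E → . D C], [E → D . C] }  — shift
  I12: { [B → . /], [B → . y], [D → E . g g], [E → ; E . B] }  — shift
  I13: { [C → D ; g .], [D → g .] }  — 2 reduces
  I14: { [B → / .] }  — reduce
  I15: { [E → ; E B .] }  — reduce
  I16: { [B → y .] }  — reduce
  I17: { [D → g .] }  — reduce

Conflict in state I5:
  Shift-reduce conflict between [D → g .] and [C → g . ;]
So the grammar is NOT LR(0).

Answer: No. Shift-reduce conflict between [D → g .] and [C → g . ;]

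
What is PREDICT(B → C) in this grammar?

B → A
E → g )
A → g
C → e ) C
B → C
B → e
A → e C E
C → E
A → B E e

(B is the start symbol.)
{ 'e', 'g' }

PREDICT(B → C) = (FIRST(RHS) \ {ε}) ∪ (FOLLOW(B) if ε ∈ FIRST(RHS), i.e. RHS ⇒* ε)
FIRST(C) = { 'e', 'g' }
FIRST(C) = { 'e', 'g' }
ε ∉ FIRST(C), so FOLLOW(B) is not added.
PREDICT(B → C) = { 'e', 'g' }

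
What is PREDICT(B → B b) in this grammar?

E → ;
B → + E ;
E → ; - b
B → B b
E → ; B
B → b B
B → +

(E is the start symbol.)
PREDICT(B → B b) = (FIRST(RHS) \ {ε}) ∪ (FOLLOW(B) if ε ∈ FIRST(RHS), i.e. RHS ⇒* ε)
FIRST(B) = { '+', 'b' }
FIRST(B b) = { '+', 'b' }
ε ∉ FIRST(B b), so FOLLOW(B) is not added.
PREDICT(B → B b) = { '+', 'b' }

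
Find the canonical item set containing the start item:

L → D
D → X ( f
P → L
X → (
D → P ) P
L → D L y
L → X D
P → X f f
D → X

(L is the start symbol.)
{ [D → . P ) P], [D → . X ( f], [D → . X], [L → . D L y], [L → . D], [L → . X D], [L' → . L], [P → . L], [P → . X f f], [X → . (] }

First, augment the grammar with L' → L
I₀ = CLOSURE({ [L' → . L] }):
  [L' → . L] has the dot before L: add [L → . D], [L → . D L y], [L → . X D]
  [L → . D] has the dot before D: add [D → . X ( f], [D → . P ) P], [D → . X]
  [L → . X D] has the dot before X: add [X → . (]
  [D → . P ) P] has the dot before P: add [P → . L], [P → . X f f]
No further items can be added.

I₀ = { [D → . P ) P], [D → . X ( f], [D → . X], [L → . D L y], [L → . D], [L → . X D], [L' → . L], [P → . L], [P → . X f f], [X → . (] }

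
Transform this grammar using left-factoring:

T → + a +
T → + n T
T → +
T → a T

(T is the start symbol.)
T → + T'
T' → a +
T' → n T
T' → ε
T → a T

Left-factoring transforms A → αβ₁ | αβ₂ into A → αA' and A' → β₁ | β₂
(α is the longest common prefix among the alternatives). Repeat until
no nonterminal has two alternatives with a common prefix.

Round 1: T has alternatives sharing prefix '+'. Introduce T': T → + T'
  Add: T' → a +
  Add: T' → n T
  Add: T' → ε

No remaining common prefixes — done.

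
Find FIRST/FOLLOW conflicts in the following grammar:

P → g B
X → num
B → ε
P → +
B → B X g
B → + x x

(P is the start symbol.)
Yes. B → B X g with FOLLOW(B) on { 'num' }

A FIRST/FOLLOW conflict occurs when a non-terminal N has a nullable alternative N → β (β ⇒* ε) and another alternative N → α with FIRST(α) ∩ FOLLOW(N) ≠ ∅: on such a lookahead the parser cannot decide between expanding α and letting N vanish via β.

Nullable non-terminals: B.
FIRST sets used below: FIRST(B) = { '+', 'num', ε }, FIRST(X) = { 'num' }

B: nullable alternative(s) B → ε; FOLLOW(B) = { $, 'num' }
  B → ε: FIRST \ {ε} = { } — this is the only nullable alternative, skip
  B → B X g: FIRST \ {ε} = { '+', 'num' } — overlaps FOLLOW(B) on { 'num' }: CONFLICT
  B → + x x: FIRST \ {ε} = { '+' } — disjoint from FOLLOW(B)

P, X have no nullable alternative, so no FIRST/FOLLOW check is needed there.

So the grammar has 1 FIRST/FOLLOW conflict (marked CONFLICT above).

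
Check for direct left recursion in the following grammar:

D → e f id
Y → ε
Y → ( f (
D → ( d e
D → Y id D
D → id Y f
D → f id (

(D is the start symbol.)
No direct left recursion

D → e f id: starts with e
Y → ε: starts with ε
Y → ( f (: starts with '('
D → ( d e: starts with '('
D → Y id D: starts with Y
D → id Y f: starts with id
D → f id (: starts with f

No direct left recursion found.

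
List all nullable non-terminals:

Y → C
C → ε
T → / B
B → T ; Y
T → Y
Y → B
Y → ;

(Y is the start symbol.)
{ 'C', 'T', 'Y' }

A non-terminal is nullable if it can derive ε (the empty string): either it has an ε-production, or it has a production whose right-hand side consists entirely of nullable non-terminals.

ε-productions: C → ε
So C is immediately nullable.
Y → C: every symbol on the right is nullable, so Y is nullable too.
T → Y: every symbol on the right is nullable, so T is nullable too.
No further non-terminal can be added: every production for the remaining non-terminals contains a terminal or a non-nullable non-terminal.
Nullable = { 'C', 'T', 'Y' }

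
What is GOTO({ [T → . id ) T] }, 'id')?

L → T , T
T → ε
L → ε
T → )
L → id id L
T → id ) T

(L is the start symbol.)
{ [T → id . ) T] }

GOTO(I, 'id') = CLOSURE({ [A → αX.β] : [A → α.Xβ] ∈ I, X = 'id' })

Items with dot before 'id', with the dot advanced:
  [T → . id ) T] → [T → id . ) T]
Closure adds nothing (no advanced item has the dot before a non-terminal).

GOTO = { [T → id . ) T] }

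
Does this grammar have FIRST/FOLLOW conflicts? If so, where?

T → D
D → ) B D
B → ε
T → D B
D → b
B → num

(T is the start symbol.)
No FIRST/FOLLOW conflicts.

Nullable non-terminals: B.

B: nullable alternative(s) B → ε; FOLLOW(B) = { $, ')', 'b' }
  B → ε: FIRST \ {ε} = { } — this is the only nullable alternative, skip
  B → num: FIRST \ {ε} = { 'num' } — disjoint from FOLLOW(B)

D, T have no nullable alternative, so no FIRST/FOLLOW check is needed there.

No FIRST/FOLLOW conflicts found.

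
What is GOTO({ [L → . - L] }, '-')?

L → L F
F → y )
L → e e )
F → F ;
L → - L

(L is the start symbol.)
GOTO(I, '-') = CLOSURE({ [A → αX.β] : [A → α.Xβ] ∈ I, X = '-' })

Items with dot before '-', with the dot advanced:
  [L → . - L] → [L → - . L]
Closure of the advanced items:
  [L → - . L] has the dot before L: add [L → . L F], [L → . e e )], [L → . - L]

GOTO = { [L → - . L], [L → . - L], [L → . L F], [L → . e e )] }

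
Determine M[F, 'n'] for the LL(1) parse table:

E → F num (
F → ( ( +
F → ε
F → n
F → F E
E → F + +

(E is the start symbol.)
To find M[F, 'n'], we find productions for F where 'n' is in the predict set (PREDICT(N → α) = (FIRST(α) \ {ε}) ∪ (FOLLOW(N) if α ⇒* ε)).

Relevant sets:
  FIRST(F) = { '(', '+', 'n', 'num', ε }
  FIRST(E) = { '(', '+', 'n', 'num' }
  FOLLOW(F) = { '(', '+', 'n', 'num' }

F → ( ( +: PREDICT = { '(' }
F → ε: PREDICT = { '(', '+', 'n', 'num' }
  'n' is in predict set, so this production goes in M[F, 'n']
F → n: PREDICT = { 'n' }
  'n' is in predict set, so this production goes in M[F, 'n']
F → F E: PREDICT = { '(', '+', 'n', 'num' }
  'n' is in predict set, so this production goes in M[F, 'n']

M[F, 'n'] = F → ε, F → n, F → F E  (a multiply-defined cell — the grammar is not LL(1))

Answer: F → ε, F → n, F → F E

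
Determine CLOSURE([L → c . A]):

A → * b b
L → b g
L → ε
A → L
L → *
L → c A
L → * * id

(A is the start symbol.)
Start with: [L → c . A]
  [L → c . A] has the dot before A: add [A → . * b b], [A → . L]
  [A → . L] has the dot before L: add [L → . b g], [L → .], [L → . *], [L → . c A], [L → . * * id]
No further items can be added.

CLOSURE = { [A → . * b b], [A → . L], [L → . * * id], [L → . *], [L → . b g], [L → . c A], [L → .], [L → c . A] }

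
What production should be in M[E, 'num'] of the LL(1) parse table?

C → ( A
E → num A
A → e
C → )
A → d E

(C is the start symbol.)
E → num A

To find M[E, 'num'], we find productions for E where 'num' is in the predict set (PREDICT(N → α) = (FIRST(α) \ {ε}) ∪ (FOLLOW(N) if α ⇒* ε)).

E → num A: PREDICT = { 'num' }
  'num' is in predict set, so this production goes in M[E, 'num']

M[E, 'num'] = E → num A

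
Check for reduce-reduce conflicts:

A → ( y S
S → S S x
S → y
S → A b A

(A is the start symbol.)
No reduce-reduce conflicts

A reduce-reduce conflict occurs when an LR(0) state has two complete items [A → α .] and [B → β .] — both call for a reduction, and with no lookahead the parser cannot choose between them.

Augment with A' → A and build the canonical LR(0) collection (I0 = CLOSURE({[A' → . A]}), then GOTO on every symbol after a dot until no new states appear). It has 11 states:
  I0: { [A → . ( y S], [A' → . A] }  — shift
  I1: { [A → ( . y S] }  — shift
  I2: { [A' → A .] }  — accept
  I3: { [A → ( y . S], [A → . ( y S], [S → . A b A], [S → . S S x], [S → . y] }  — shift
  I4: { [S → A . b A] }  — shift
  I5: { [A → ( y S .], [A → . ( y S], [S → . A b A], [S → . S S x], [S → . y], [S → S . S x] }  — shift, reduce
  I6: { [S → y .] }  — reduce
  I7: { [A → . ( y S], [S → . A b A], [S → . S S x], [S → . y], [S → S . S x], [S → S S . x] }  — shift
  I8: { [S → S S x .] }  — reduce
  I9: { [A → . ( y S], [S → A b . A] }  — shift
  I10: { [S → A b A .] }  — reduce

No state contains more than one complete item.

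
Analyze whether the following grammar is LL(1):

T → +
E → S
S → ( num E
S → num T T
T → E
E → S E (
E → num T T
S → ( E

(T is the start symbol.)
No. Predict set conflict for E: { '(', 'num' }

A grammar is LL(1) if for each non-terminal N with multiple productions, the predict sets of those productions are pairwise disjoint, where PREDICT(N → α) = (FIRST(α) \ {ε}) ∪ (FOLLOW(N) if α ⇒* ε).

Relevant sets:
  FIRST(E) = { '(', 'num' }
  FIRST(S) = { '(', 'num' }

For T:
  PREDICT(T → '+') = { '+' }
  PREDICT(T → E) = { '(', 'num' }
For E:
  PREDICT(E → S) = { '(', 'num' }
  PREDICT(E → S E '(') = { '(', 'num' }
  PREDICT(E → num T T) = { 'num' }
For S:
  PREDICT(S → '(' num E) = { '(' }
  PREDICT(S → num T T) = { 'num' }
  PREDICT(S → '(' E) = { '(' }

Conflict found: Predict set conflict for E: { '(', 'num' }
The grammar is NOT LL(1).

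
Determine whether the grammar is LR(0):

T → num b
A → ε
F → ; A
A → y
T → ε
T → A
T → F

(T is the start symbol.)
Augment with T' → T and build the canonical LR(0) collection (I0 = CLOSURE({[T' → . T]}), then GOTO on every symbol after a dot until no new states appear). It has 9 states:
  I0: { [A → . y], [A → .], [F → . ; A], [T → . A], [T → . F], [T → . num b], [T → .], [T' → . T] }  — shift, 2 reduces
  I1: { [A → . y], [A → .], [F → ; . A] }  — shift, reduce
  I2: { [T → A .] }  — reduce
  I3: { [T → F .] }  — reduce
  I4: { [T' → T .] }  — accept
  I5: { [T → num . b] }  — shift
  I6: { [A → y .] }  — reduce
  I7: { [T → num b .] }  — reduce
  I8: { [F → ; A .] }  — reduce

Conflict in state I0:
  Shift-reduce conflict between [A → .] and [A → . y]
So the grammar is NOT LR(0).

Answer: No. Shift-reduce conflict between [A → .] and [A → . y]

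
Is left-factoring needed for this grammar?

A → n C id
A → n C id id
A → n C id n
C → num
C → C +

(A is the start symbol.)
Left-factoring is needed when two productions for the same non-terminal
share a common prefix on the right-hand side.

Productions for A:
  A → n C id
  A → n C id id
  A → n C id n
Productions for C:
  C → num
  C → C +

Found common prefix 'n C id' in productions for A

Answer: Yes, A has productions with common prefix 'n C id'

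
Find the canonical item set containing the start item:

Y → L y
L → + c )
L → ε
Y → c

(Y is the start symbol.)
First, augment the grammar with Y' → Y
I₀ = CLOSURE({ [Y' → . Y] }):
  [Y' → . Y] has the dot before Y: add [Y → . L y], [Y → . c]
  [Y → . L y] has the dot before L: add [L → . + c )], [L → .]
No further items can be added.

I₀ = { [L → . + c )], [L → .], [Y → . L y], [Y → . c], [Y' → . Y] }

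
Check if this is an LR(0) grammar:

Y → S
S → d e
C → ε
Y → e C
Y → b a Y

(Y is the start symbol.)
A grammar is LR(0) if no state in the canonical LR(0) collection has:
  - both a shift item (dot before a terminal) and a complete item (shift-reduce conflict), or
  - two or more complete items (reduce-reduce conflict; the accept item [Y' → Y .] counts as a complete item here).

Augment with Y' → Y and build the canonical LR(0) collection (I0 = CLOSURE({[Y' → . Y]}), then GOTO on every symbol after a dot until no new states appear). It has 10 states:
  I0: { [S → . d e], [Y → . S], [Y → . b a Y], [Y → . e C], [Y' → . Y] }  — shift
  I1: { [Y → S .] }  — reduce
  I2: { [Y' → Y .] }  — accept
  I3: { [Y → b . a Y] }  — shift
  I4: { [S → d . e] }  — shift
  I5: { [C → .], [Y → e . C] }  — reduce
  I6: { [Y → e C .] }  — reduce
  I7: { [S → d e .] }  — reduce
  I8: { [S → . d e], [Y → . S], [Y → . b a Y], [Y → . e C], [Y → b a . Y] }  — shift
  I9: { [Y → b a Y .] }  — reduce

Every state is either a pure shift/goto state or contains exactly one complete item and nothing to shift — no conflicts. The grammar is LR(0).

Answer: Yes, the grammar is LR(0)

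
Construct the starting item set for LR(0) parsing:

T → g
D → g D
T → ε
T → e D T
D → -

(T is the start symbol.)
First, augment the grammar with T' → T
I₀ = CLOSURE({ [T' → . T] }):
  [T' → . T] has the dot before T: add [T → . g], [T → .], [T → . e D T]
No further items can be added.

I₀ = { [T → . e D T], [T → . g], [T → .], [T' → . T] }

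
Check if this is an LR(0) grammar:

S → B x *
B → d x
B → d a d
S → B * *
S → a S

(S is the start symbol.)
Yes, the grammar is LR(0)

Augment with S' → S and build the canonical LR(0) collection (I0 = CLOSURE({[S' → . S]}), then GOTO on every symbol after a dot until no new states appear). It has 13 states:
  I0: { [B → . d a d], [B → . d x], [S → . B * *], [S → . B x *], [S → . a S], [S' → . S] }  — shift
  I1: { [S → B . * *], [S → B . x *] }  — shift
  I2: { [S' → S .] }  — accept
  I3: { [B → . d a d], [B → . d x], [S → . B * *], [S → . B x *], [S → . a S], [S → a . S] }  — shift
  I4: { [B → d . a d], [B → d . x] }  — shift
  I5: { [B → d a . d] }  — shift
  I6: { [B → d x .] }  — reduce
  I7: { [B → d a d .] }  — reduce
  I8: { [S → a S .] }  — reduce
  I9: { [S → B * . *] }  — shift
  I10: { [S → B x . *] }  — shift
  I11: { [S → B x * .] }  — reduce
  I12: { [S → B * * .] }  — reduce

Every state is either a pure shift/goto state or contains exactly one complete item and nothing to shift — no conflicts. The grammar is LR(0).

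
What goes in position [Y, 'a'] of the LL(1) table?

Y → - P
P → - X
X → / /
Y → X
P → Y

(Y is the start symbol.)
To find M[Y, 'a'], we find productions for Y where 'a' is in the predict set (PREDICT(N → α) = (FIRST(α) \ {ε}) ∪ (FOLLOW(N) if α ⇒* ε)).

Relevant sets:
  FIRST(X) = { '/' }

Y → - P: PREDICT = { '-' }
Y → X: PREDICT = { '/' }

M[Y, 'a'] is empty (no production applies)

Answer: Empty (error entry)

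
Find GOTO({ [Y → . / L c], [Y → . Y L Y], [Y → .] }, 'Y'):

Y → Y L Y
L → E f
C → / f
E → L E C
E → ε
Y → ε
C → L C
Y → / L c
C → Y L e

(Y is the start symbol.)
GOTO(I, 'Y') = CLOSURE({ [A → αX.β] : [A → α.Xβ] ∈ I, X = 'Y' })

Items with dot before 'Y', with the dot advanced:
  [Y → . Y L Y] → [Y → Y . L Y]
Closure of the advanced items:
  [Y → Y . L Y] has the dot before L: add [L → . E f]
  [L → . E f] has the dot before E: add [E → . L E C], [E → .]

GOTO = { [E → . L E C], [E → .], [L → . E f], [Y → Y . L Y] }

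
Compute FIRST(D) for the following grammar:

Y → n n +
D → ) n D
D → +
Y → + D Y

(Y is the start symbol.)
{ ')', '+' }

To compute FIRST(D), examine every production with D on the left-hand side, reading each right-hand side left to right until a non-nullable symbol is reached.

From D → ) n D:
  - ')' is a terminal: add ')' and stop
From D → +:
  - '+' is a terminal: add '+' and stop

Collecting: FIRST(D) = { ')', '+' }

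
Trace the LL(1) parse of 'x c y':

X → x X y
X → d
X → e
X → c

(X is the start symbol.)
LL(1) parsing maintains a stack (initially the start symbol over $) and the input. At each step: if the stack top is a terminal, match it against the current input token; if it is a non-terminal N, replace it with the RHS of M[N, lookahead] (the unique production whose predict set contains the lookahead).

Stack is shown with the top on the left.

Stack    Input    Action
------------------------
X $      x c y $  output X → x X y
x X y $  x c y $  match 'x'
X y $    c y $    output X → c
c y $    c y $    match 'c'
y $      y $      match 'y'
$        $        accept

The string is accepted.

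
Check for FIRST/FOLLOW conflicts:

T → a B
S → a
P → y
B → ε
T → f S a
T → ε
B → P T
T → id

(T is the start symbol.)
No FIRST/FOLLOW conflicts.

A FIRST/FOLLOW conflict occurs when a non-terminal N has a nullable alternative N → β (β ⇒* ε) and another alternative N → α with FIRST(α) ∩ FOLLOW(N) ≠ ∅: on such a lookahead the parser cannot decide between expanding α and letting N vanish via β.

Nullable non-terminals: B, T.
FIRST sets used below: FIRST(P) = { 'y' }

B: nullable alternative(s) B → ε; FOLLOW(B) = { $ }
  B → ε: FIRST \ {ε} = { } — this is the only nullable alternative, skip
  B → P T: FIRST \ {ε} = { 'y' } — disjoint from FOLLOW(B)

T: nullable alternative(s) T → ε; FOLLOW(T) = { $ }
  T → a B: FIRST \ {ε} = { 'a' } — disjoint from FOLLOW(T)
  T → f S a: FIRST \ {ε} = { 'f' } — disjoint from FOLLOW(T)
  T → ε: FIRST \ {ε} = { } — this is the only nullable alternative, skip
  T → id: FIRST \ {ε} = { 'id' } — disjoint from FOLLOW(T)

P, S have no nullable alternative, so no FIRST/FOLLOW check is needed there.

No FIRST/FOLLOW conflicts found.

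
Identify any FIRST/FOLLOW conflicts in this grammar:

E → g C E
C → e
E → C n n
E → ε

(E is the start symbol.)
A FIRST/FOLLOW conflict occurs when a non-terminal N has a nullable alternative N → β (β ⇒* ε) and another alternative N → α with FIRST(α) ∩ FOLLOW(N) ≠ ∅: on such a lookahead the parser cannot decide between expanding α and letting N vanish via β.

Nullable non-terminals: E.
FIRST sets used below: FIRST(C) = { 'e' }

E: nullable alternative(s) E → ε; FOLLOW(E) = { $ }
  E → g C E: FIRST \ {ε} = { 'g' } — disjoint from FOLLOW(E)
  E → C n n: FIRST \ {ε} = { 'e' } — disjoint from FOLLOW(E)
  E → ε: FIRST \ {ε} = { } — this is the only nullable alternative, skip

C has no nullable alternative, so no FIRST/FOLLOW check is needed there.

No FIRST/FOLLOW conflicts found.

Answer: No FIRST/FOLLOW conflicts.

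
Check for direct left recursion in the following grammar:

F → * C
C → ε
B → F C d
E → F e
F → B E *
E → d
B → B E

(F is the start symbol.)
Yes, B is left-recursive

Direct left recursion occurs when N → N α for some non-terminal N (the right-hand side begins with the left-hand side itself).

F → * C: starts with '*'
C → ε: starts with ε
B → F C d: starts with F
E → F e: starts with F
F → B E *: starts with B
E → d: starts with d
B → B E: LEFT RECURSIVE (starts with B)

The grammar has direct left recursion on: B.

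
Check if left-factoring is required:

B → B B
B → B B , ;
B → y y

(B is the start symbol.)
Yes, B has productions with common prefix 'B B'

Left-factoring is needed when two productions for the same non-terminal
share a common prefix on the right-hand side.

Productions for B:
  B → B B
  B → B B , ;
  B → y y

Found common prefix 'B B' in productions for B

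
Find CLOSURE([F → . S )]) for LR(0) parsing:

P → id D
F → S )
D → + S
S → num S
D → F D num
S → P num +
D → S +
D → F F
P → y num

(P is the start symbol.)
{ [F → . S )], [P → . id D], [P → . y num], [S → . P num +], [S → . num S] }

To compute CLOSURE, for each item [A → α.Bβ] where B is a non-terminal, add [B → .γ] for all productions B → γ; repeat for the newly added items until nothing changes.

Start with: [F → . S )]
  [F → . S )] has the dot before S: add [S → . num S], [S → . P num +]
  [S → . P num +] has the dot before P: add [P → . id D], [P → . y num]
No further items can be added.

CLOSURE = { [F → . S )], [P → . id D], [P → . y num], [S → . P num +], [S → . num S] }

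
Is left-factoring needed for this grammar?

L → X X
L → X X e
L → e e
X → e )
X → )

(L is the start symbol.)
Yes, L has productions with common prefix 'X X'

Left-factoring is needed when two productions for the same non-terminal
share a common prefix on the right-hand side.

Productions for L:
  L → X X
  L → X X e
  L → e e
Productions for X:
  X → e )
  X → )

Found common prefix 'X X' in productions for L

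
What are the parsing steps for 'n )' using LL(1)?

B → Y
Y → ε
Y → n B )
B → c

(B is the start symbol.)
LL(1) parsing maintains a stack (initially the start symbol over $) and the input. At each step: if the stack top is a terminal, match it against the current input token; if it is a non-terminal N, replace it with the RHS of M[N, lookahead] (the unique production whose predict set contains the lookahead).

Stack is shown with the top on the left.

Stack    Input  Action
----------------------
B $      n ) $  output B → Y
Y $      n ) $  output Y → n B )
n B ) $  n ) $  match 'n'
B ) $    ) $    output B → Y
Y ) $    ) $    output Y → ε
) $      ) $    match ')'
$        $      accept

The string is accepted.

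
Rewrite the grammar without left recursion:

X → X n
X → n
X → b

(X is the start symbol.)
X is directly left-recursive. The standard transformation for
  A → A α₁ | ... | A α_m | β₁ | ... | β_n
is
  A  → β₁ A' | ... | β_n A'
  A' → α₁ A' | ... | α_m A' | ε

X → n becomes X → n X'
X → b becomes X → b X'
X → X n becomes X' → n X'
Add X' → ε

Resulting grammar:
X → n X'
X → b X'
X' → n X'
X' → ε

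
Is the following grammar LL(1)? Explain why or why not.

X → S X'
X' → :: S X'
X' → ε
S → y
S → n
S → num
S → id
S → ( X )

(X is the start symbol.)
Yes, the grammar is LL(1).

A grammar is LL(1) if for each non-terminal N with multiple productions, the predict sets of those productions are pairwise disjoint, where PREDICT(N → α) = (FIRST(α) \ {ε}) ∪ (FOLLOW(N) if α ⇒* ε).

Relevant sets:
  FOLLOW(X') = { $, ')' }

For X':
  PREDICT(X' → :: S X') = { '::' }
  PREDICT(X' → ε) = { $, ')' }
For S:
  PREDICT(S → y) = { 'y' }
  PREDICT(S → n) = { 'n' }
  PREDICT(S → num) = { 'num' }
  PREDICT(S → id) = { 'id' }
  PREDICT(S → '(' X ')') = { '(' }
X has a single production, so nothing to check there.

All predict sets are disjoint. The grammar IS LL(1).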